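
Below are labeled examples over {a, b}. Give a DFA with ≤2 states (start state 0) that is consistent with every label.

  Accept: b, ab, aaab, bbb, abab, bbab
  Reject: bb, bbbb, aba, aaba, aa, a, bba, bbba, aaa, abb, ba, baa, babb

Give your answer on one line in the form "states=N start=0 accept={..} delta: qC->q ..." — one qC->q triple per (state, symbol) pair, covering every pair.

states=2 start=0 accept={1} delta: 0a->0 0b->1 1a->0 1b->0

State merging on the prefix tree: take the shortest (then alphabetical) example prefix whose next move is undefined and point that move at state 0, else 1, else 2, ...; a target is out if some Accept/Reject pair would then sit in one state with the same input left (inseparable). If every existing state is out, open a new one.
a: 0a undefined. 0a->0: ok.
b: 0b undefined. 0b->0: no, b/bb meet in 0. Open state 1: 0b->1.
ba: 1a undefined. 1a->0: ok.
bb: 1b undefined. 1b->0: ok.
All examples now run through 2 states with every (state, symbol) defined. Accept strings end in {1}, Reject strings end in {0}; accept={1}.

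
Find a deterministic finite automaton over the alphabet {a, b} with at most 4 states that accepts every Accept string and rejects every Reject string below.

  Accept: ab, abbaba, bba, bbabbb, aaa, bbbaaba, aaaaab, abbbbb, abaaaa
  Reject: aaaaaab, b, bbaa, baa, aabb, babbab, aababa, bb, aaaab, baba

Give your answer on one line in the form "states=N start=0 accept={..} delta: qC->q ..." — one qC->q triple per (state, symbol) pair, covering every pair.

states=2 start=0 accept={1} delta: 0a->1 0b->0 1a->0 1b->1

Grow the machine one transition at a time. Run the examples from 0; the earliest place one falls off (shortest prefix, ties alphabetical) gets sent to the lowest-numbered state that keeps every Accept/Reject pair distinguishable — a pair clashes when both reach the same state with identical unread suffix — and to a fresh state only if none does.
a: 0a undefined. 0a->0: no, ab/aaaaaab meet in 0 with "b" left. Open state 1: 0a->1.
b: 0b undefined. 0b->0: ok.
aa: 1a undefined. 1a->0: ok.
ab: 1b undefined. 1b->0: no, ab/aaaaaab meet in 0. 1b->1: ok.
All examples now run through 2 states with every (state, symbol) defined. Accept strings end in {1}, Reject strings end in {0}; accept={1}.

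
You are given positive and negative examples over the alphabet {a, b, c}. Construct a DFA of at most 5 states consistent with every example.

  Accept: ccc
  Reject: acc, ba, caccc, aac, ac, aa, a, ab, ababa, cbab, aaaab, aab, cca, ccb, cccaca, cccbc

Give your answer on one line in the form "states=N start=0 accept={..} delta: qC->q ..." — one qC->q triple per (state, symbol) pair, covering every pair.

states=4 start=0 accept={3} delta: 0a->0 0b->0 0c->1 1a->1 1b->0 1c->2 2a->0 2b->0 2c->3 3a->0 3b->0 3c->0

Grow the machine one transition at a time. Run the examples from 0; the earliest place one falls off (shortest prefix, ties alphabetical) gets sent to the lowest-numbered state that keeps every Accept/Reject pair distinguishable — a pair clashes when both reach the same state with identical unread suffix — and to a fresh state only if none does.
a: 0a undefined. 0a->0: ok.
b: 0b undefined. 0b->0: ok.
c: 0c undefined. 0c->0: no, ccc/acc meet in 0. Open state 1: 0c->1.
ca: 1a undefined. 1a->0: no, ccc/caccc meet in 1 with "cc" left. 1a->1: ok.
cb: 1b undefined. 1b->0: ok.
cc: 1c undefined. 1c->0: no, ccc/aac meet in 1. 1c->1: no, ccc/acc meet in 1. Open state 2: 1c->2.
cca: 2a undefined. 2a->0: ok.
ccb: 2b undefined. 2b->0: ok.
ccc: 2c undefined. 2c->0: no, ccc/ba meet in 0. 2c->1: no, ccc/aac meet in 1. 2c->2: no, ccc/acc meet in 2. Open state 3: 2c->3.
ccca: 3a undefined. 3a->0: ok.
cccb: 3b undefined. 3b->0: ok.
caccc: 3c undefined. 3c->0: ok.
All examples now run through 4 states with every (state, symbol) defined. Accept strings end in {3}, Reject strings end in {0,1,2}; accept={3}.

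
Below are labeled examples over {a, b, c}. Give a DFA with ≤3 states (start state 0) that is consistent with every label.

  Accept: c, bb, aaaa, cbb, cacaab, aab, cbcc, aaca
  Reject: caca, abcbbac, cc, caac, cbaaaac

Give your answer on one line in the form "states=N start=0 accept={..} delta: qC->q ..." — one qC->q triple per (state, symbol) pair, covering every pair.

states=3 start=0 accept={0,1} delta: 0a->0 0b->0 0c->1 1a->1 1b->1 1c->2 2a->2 2b->0 2c->0

Grow the machine one transition at a time. Run the examples from 0; the earliest place one falls off (shortest prefix, ties alphabetical) gets sent to the lowest-numbered state that keeps every Accept/Reject pair distinguishable — a pair clashes when both reach the same state with identical unread suffix — and to a fresh state only if none does.
a: 0a undefined. 0a->0: ok.
b: 0b undefined. 0b->0: ok.
c: 0c undefined. 0c->0: no, c/caca meet in 0. Open state 1: 0c->1.
ca: 1a undefined. 1a->0: no, c/caac meet in 1. 1a->1: ok.
cb: 1b undefined. 1b->0: no, c/abcbbac meet in 1. 1b->1: ok.
cc: 1c undefined. 1c->0: no, bb/caca meet in 0. 1c->1: no, c/caca meet in 1. Open state 2: 1c->2.
caca: 2a undefined. 2a->0: no, bb/caca meet in 0. 2a->1: no, c/caca meet in 1. 2a->2: ok.
cbcc: 2c undefined. 2c->0: ok.
cacaab: 2b undefined. 2b->0: ok.
All examples now run through 3 states with every (state, symbol) defined. Accept strings end in {0,1}, Reject strings end in {2}; accept={0,1}.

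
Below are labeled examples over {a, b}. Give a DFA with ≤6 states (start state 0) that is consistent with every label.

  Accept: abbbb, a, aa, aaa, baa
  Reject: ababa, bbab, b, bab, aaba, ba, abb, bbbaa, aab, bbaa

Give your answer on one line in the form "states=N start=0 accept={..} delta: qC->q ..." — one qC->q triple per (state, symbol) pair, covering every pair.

Fold the examples into a partial DFA from state 0: repeatedly fix the first undefined (state, symbol) met by the shortest-then-alphabetical prefix, trying targets in increasing order and rejecting any under which an Accept and a Reject string meet in one state with the same remainder; add a state when all current targets are rejected. Accepting states are where Accept strings end.
a: 0a undefined. 0a->0: ok.
b: 0b undefined. 0b->0: no, abbbb/ababa meet in 0. Open state 1: 0b->1.
ba: 1a undefined. 1a->0: no, a/ababa meet in 0. 1a->1: no, baa/b meet in 1. Open state 2: 1a->2.
bb: 1b undefined. 1b->0: no, abbbb/abb meet in 0. 1b->1: no, abbbb/b meet in 1. 1b->2: ok.
baa: 2a undefined. 2a->0: no, a/bbaa meet in 0. 2a->1: no, baa/b meet in 1. 2a->2: no, baa/aaba meet in 2. Open state 3: 2a->3.
bab: 2b undefined. 2b->0: no, abbbb/b meet in 1. 2b->1: no, abbbb/ababa meet in 2. 2b->2: no, abbbb/bab meet in 2. 2b->3: no, abbbb/bbab meet in 3 with "b" left. Open state 4: 2b->4.
bbaa: 3a undefined. 3a->0: no, a/bbaa meet in 0. 3a->1: ok.
bbab: 3b undefined. 3b->0: no, a/bbab meet in 0. 3b->1: ok.
bbba: 4a undefined. 4a->0: no, a/ababa meet in 0. 4a->1: ok.
abbbb: 4b undefined. 4b->0: ok.
All examples now run through 5 states with every (state, symbol) defined. Accept strings end in {0,3}, Reject strings end in {1,2,4}; accept={0,3}.

states=5 start=0 accept={0,3} delta: 0a->0 0b->1 1a->2 1b->2 2a->3 2b->4 3a->1 3b->1 4a->1 4b->0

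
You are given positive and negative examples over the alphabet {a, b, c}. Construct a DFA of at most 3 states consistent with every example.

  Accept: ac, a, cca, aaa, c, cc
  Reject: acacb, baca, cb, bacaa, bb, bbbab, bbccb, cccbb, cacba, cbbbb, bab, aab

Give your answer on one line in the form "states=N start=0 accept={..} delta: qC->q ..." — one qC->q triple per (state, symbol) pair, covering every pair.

states=2 start=0 accept={0} delta: 0a->0 0b->1 0c->0 1a->1 1b->1 1c->1

Fold the examples into a partial DFA from state 0: repeatedly fix the first undefined (state, symbol) met by the shortest-then-alphabetical prefix, trying targets in increasing order and rejecting any under which an Accept and a Reject string meet in one state with the same remainder; add a state when all current targets are rejected. Accepting states are where Accept strings end.
a: 0a undefined. 0a->0: ok.
b: 0b undefined. 0b->0: no, a/bb meet in 0. Open state 1: 0b->1.
c: 0c undefined. 0c->0: ok.
ba: 1a undefined. 1a->0: no, ac/baca meet in 0. 1a->1: ok.
bb: 1b undefined. 1b->0: no, ac/bb meet in 0. 1b->1: ok.
bac: 1c undefined. 1c->0: no, ac/baca meet in 0. 1c->1: ok.
All examples now run through 2 states with every (state, symbol) defined. Accept strings end in {0}, Reject strings end in {1}; accept={0}.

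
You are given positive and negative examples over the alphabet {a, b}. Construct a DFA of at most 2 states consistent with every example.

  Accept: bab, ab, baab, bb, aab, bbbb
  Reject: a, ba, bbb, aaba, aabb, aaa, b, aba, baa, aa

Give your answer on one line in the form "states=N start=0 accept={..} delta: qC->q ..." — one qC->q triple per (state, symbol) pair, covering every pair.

Grow the machine one transition at a time. Run the examples from 0; the earliest place one falls off (shortest prefix, ties alphabetical) gets sent to the lowest-numbered state that keeps every Accept/Reject pair distinguishable — a pair clashes when both reach the same state with identical unread suffix — and to a fresh state only if none does.
a: 0a undefined. 0a->0: no, ab/b meet in 0 with "b" left. Open state 1: 0a->1.
b: 0b undefined. 0b->0: no, bb/bbb meet in 0. 0b->1: ok.
aa: 1a undefined. 1a->0: no, bab/a meet in 1. 1a->1: ok.
ab: 1b undefined. 1b->0: ok.
All examples now run through 2 states with every (state, symbol) defined. Accept strings end in {0}, Reject strings end in {1}; accept={0}.

states=2 start=0 accept={0} delta: 0a->1 0b->1 1a->1 1b->0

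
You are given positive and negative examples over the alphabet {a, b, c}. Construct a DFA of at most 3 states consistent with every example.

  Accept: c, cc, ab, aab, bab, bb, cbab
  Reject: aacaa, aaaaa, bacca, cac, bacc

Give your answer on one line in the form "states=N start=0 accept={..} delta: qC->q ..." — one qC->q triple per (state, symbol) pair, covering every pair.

State merging on the prefix tree: take the shortest (then alphabetical) example prefix whose next move is undefined and point that move at state 0, else 1, else 2, ...; a target is out if some Accept/Reject pair would then sit in one state with the same input left (inseparable). If every existing state is out, open a new one.
a: 0a undefined. 0a->0: ok.
b: 0b undefined. 0b->0: no, cc/bacc meet in 0 with "cc" left. Open state 1: 0b->1.
c: 0c undefined. 0c->0: no, c/aacaa meet in 0. 0c->1: ok.
ba: 1a undefined. 1a->0: no, c/cac meet in 1. 1a->1: no, c/aacaa meet in 1. Open state 2: 1a->2.
bb: 1b undefined. 1b->0: no, bb/aaaaa meet in 0. 1b->1: ok.
cc: 1c undefined. 1c->0: no, cc/aaaaa meet in 0. 1c->1: ok.
bab: 2b undefined. 2b->0: no, bab/aaaaa meet in 0. 2b->1: ok.
bac: 2c undefined. 2c->0: no, c/bacc meet in 1. 2c->1: no, c/cac meet in 1. 2c->2: ok.
aacaa: 2a undefined. 2a->0: ok.
All examples now run through 3 states with every (state, symbol) defined. Accept strings end in {1}, Reject strings end in {0,2}; accept={1}.

states=3 start=0 accept={1} delta: 0a->0 0b->1 0c->1 1a->2 1b->1 1c->1 2a->0 2b->1 2c->2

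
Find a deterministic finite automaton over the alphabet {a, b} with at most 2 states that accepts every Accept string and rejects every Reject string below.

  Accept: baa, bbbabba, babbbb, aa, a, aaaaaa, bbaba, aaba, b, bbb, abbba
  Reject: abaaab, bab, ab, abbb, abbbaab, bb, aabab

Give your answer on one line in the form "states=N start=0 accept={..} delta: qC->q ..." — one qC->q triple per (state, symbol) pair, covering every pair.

states=2 start=0 accept={1} delta: 0a->1 0b->1 1a->1 1b->0

Grow the machine one transition at a time. Run the examples from 0; the earliest place one falls off (shortest prefix, ties alphabetical) gets sent to the lowest-numbered state that keeps every Accept/Reject pair distinguishable — a pair clashes when both reach the same state with identical unread suffix — and to a fresh state only if none does.
a: 0a undefined. 0a->0: no, b/ab meet in 0 with "b" left. Open state 1: 0a->1.
b: 0b undefined. 0b->0: no, b/bb meet in 0. 0b->1: ok.
aa: 1a undefined. 1a->0: no, baa/bab meet in 1. 1a->1: ok.
ab: 1b undefined. 1b->0: ok.
All examples now run through 2 states with every (state, symbol) defined. Accept strings end in {1}, Reject strings end in {0}; accept={1}.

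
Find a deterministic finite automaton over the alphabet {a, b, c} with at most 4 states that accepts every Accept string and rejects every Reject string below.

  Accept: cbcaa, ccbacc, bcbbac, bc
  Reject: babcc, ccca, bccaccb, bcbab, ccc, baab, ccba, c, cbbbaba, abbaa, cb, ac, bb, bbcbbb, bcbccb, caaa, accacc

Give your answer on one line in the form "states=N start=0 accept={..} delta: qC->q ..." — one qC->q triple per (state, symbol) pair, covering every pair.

Fold the examples into a partial DFA from state 0: repeatedly fix the first undefined (state, symbol) met by the shortest-then-alphabetical prefix, trying targets in increasing order and rejecting any under which an Accept and a Reject string meet in one state with the same remainder; add a state when all current targets are rejected. Accepting states are where Accept strings end.
a: 0a undefined. 0a->0: ok.
b: 0b undefined. 0b->0: no, bc/c meet in 0 with "c" left. Open state 1: 0b->1.
c: 0c undefined. 0c->0: ok.
ba: 1a undefined. 1a->0: no, ccbacc/ccca meet in 0. 1a->1: ok.
bb: 1b undefined. 1b->0: ok.
bc: 1c undefined. 1c->0: no, cbcaa/babcc meet in 0. 1c->1: no, cbcaa/bcbab meet in 1. Open state 2: 1c->2.
bcb: 2b undefined. 2b->0: ok.
bcc: 2c undefined. 2c->0: no, ccbacc/babcc meet in 0. 2c->1: no, ccbacc/bcbab meet in 1. 2c->2: ok.
bcca: 2a undefined. 2a->0: no, cbcaa/babcc meet in 0. 2a->1: no, cbcaa/bcbab meet in 1. 2a->2: ok.
All examples now run through 3 states with every (state, symbol) defined. Accept strings end in {2}, Reject strings end in {0,1}; accept={2}.

states=3 start=0 accept={2} delta: 0a->0 0b->1 0c->0 1a->1 1b->0 1c->2 2a->2 2b->0 2c->2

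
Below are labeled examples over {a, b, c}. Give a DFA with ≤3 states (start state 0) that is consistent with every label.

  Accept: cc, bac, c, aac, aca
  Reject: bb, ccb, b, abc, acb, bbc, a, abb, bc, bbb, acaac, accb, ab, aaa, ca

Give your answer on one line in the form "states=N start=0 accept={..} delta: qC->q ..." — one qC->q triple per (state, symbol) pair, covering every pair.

states=2 start=0 accept={0} delta: 0a->1 0b->1 0c->0 1a->0 1b->1 1c->1

Fold the examples into a partial DFA from state 0: repeatedly fix the first undefined (state, symbol) met by the shortest-then-alphabetical prefix, trying targets in increasing order and rejecting any under which an Accept and a Reject string meet in one state with the same remainder; add a state when all current targets are rejected. Accepting states are where Accept strings end.
a: 0a undefined. 0a->0: no, aca/ca meet in 0 with "ca" left. Open state 1: 0a->1.
b: 0b undefined. 0b->0: no, c/bbc meet in 0 with "c" left. 0b->1: ok.
c: 0c undefined. 0c->0: ok.
aa: 1a undefined. 1a->0: ok.
ab: 1b undefined. 1b->0: no, cc/bb meet in 0. 1b->1: ok.
ac: 1c undefined. 1c->0: no, cc/abc meet in 0. 1c->1: ok.
All examples now run through 2 states with every (state, symbol) defined. Accept strings end in {0}, Reject strings end in {1}; accept={0}.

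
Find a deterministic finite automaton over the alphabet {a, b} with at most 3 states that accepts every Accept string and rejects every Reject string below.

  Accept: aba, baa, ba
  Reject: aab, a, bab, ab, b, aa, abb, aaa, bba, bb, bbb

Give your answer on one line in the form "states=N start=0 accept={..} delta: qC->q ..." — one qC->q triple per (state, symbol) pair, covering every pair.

states=3 start=0 accept={2} delta: 0a->0 0b->1 1a->2 1b->0 2a->2 2b->0

Fold the examples into a partial DFA from state 0: repeatedly fix the first undefined (state, symbol) met by the shortest-then-alphabetical prefix, trying targets in increasing order and rejecting any under which an Accept and a Reject string meet in one state with the same remainder; add a state when all current targets are rejected. Accepting states are where Accept strings end.
a: 0a undefined. 0a->0: ok.
b: 0b undefined. 0b->0: no, aba/aab meet in 0. Open state 1: 0b->1.
ba: 1a undefined. 1a->0: no, aba/a meet in 0. 1a->1: no, aba/aab meet in 1. Open state 2: 1a->2.
bb: 1b undefined. 1b->0: ok.
baa: 2a undefined. 2a->0: no, baa/a meet in 0. 2a->1: no, baa/aab meet in 1. 2a->2: ok.
bab: 2b undefined. 2b->0: ok.
All examples now run through 3 states with every (state, symbol) defined. Accept strings end in {2}, Reject strings end in {0,1}; accept={2}.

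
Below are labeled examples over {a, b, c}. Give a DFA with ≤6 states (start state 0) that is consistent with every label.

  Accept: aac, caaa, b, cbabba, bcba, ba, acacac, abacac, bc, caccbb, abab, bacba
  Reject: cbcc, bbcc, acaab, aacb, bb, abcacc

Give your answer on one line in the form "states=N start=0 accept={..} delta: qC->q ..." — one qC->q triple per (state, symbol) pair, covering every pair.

states=4 start=0 accept={0,1,2} delta: 0a->0 0b->1 0c->1 1a->2 1b->3 1c->1 2a->1 2b->0 2c->3 3a->0 3b->0 3c->3

Grow the machine one transition at a time. Run the examples from 0; the earliest place one falls off (shortest prefix, ties alphabetical) gets sent to the lowest-numbered state that keeps every Accept/Reject pair distinguishable — a pair clashes when both reach the same state with identical unread suffix — and to a fresh state only if none does.
a: 0a undefined. 0a->0: ok.
b: 0b undefined. 0b->0: no, b/bb meet in 0. Open state 1: 0b->1.
c: 0c undefined. 0c->0: no, b/acaab meet in 1. 0c->1: ok.
ba: 1a undefined. 1a->0: no, aac/acaab meet in 1. 1a->1: no, abab/acaab meet in 1 with "b" left. Open state 2: 1a->2.
bb: 1b undefined. 1b->0: no, cbabba/aacb meet in 0. 1b->1: no, aac/aacb meet in 1. 1b->2: no, ba/aacb meet in 2. Open state 3: 1b->3.
bc: 1c undefined. 1c->0: no, bc/abcacc meet in 0. 1c->1: ok.
bac: 2c undefined. 2c->0: no, aac/abcacc meet in 1. 2c->1: no, aac/abcacc meet in 1. 2c->2: no, ba/abcacc meet in 2. 2c->3: ok.
bbc: 3c undefined. 3c->0: no, aac/cbcc meet in 1. 3c->1: no, aac/cbcc meet in 1. 3c->2: no, ba/abcacc meet in 2. 3c->3: ok.
caa: 2a undefined. 2a->0: no, aac/acaab meet in 1. 2a->1: ok.
cba: 3a undefined. 3a->0: ok.
abab: 2b undefined. 2b->0: ok.
bacb: 3b undefined. 3b->0: ok.
All examples now run through 4 states with every (state, symbol) defined. Accept strings end in {0,1,2}, Reject strings end in {3}; accept={0,1,2}.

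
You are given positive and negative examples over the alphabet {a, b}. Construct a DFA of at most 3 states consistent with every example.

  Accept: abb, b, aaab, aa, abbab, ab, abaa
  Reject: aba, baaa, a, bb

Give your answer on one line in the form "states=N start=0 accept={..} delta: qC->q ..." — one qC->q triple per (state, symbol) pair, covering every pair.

states=3 start=0 accept={0,2} delta: 0a->1 0b->2 1a->0 1b->0 2a->1 2b->1

Grow the machine one transition at a time. Run the examples from 0; the earliest place one falls off (shortest prefix, ties alphabetical) gets sent to the lowest-numbered state that keeps every Accept/Reject pair distinguishable — a pair clashes when both reach the same state with identical unread suffix — and to a fresh state only if none does.
a: 0a undefined. 0a->0: no, abb/bb meet in 0 with "bb" left. Open state 1: 0a->1.
b: 0b undefined. 0b->0: no, b/bb meet in 0. 0b->1: no, b/a meet in 1. Open state 2: 0b->2.
aa: 1a undefined. 1a->0: ok.
ab: 1b undefined. 1b->0: ok.
ba: 2a undefined. 2a->0: no, aaab/baaa meet in 0. 2a->1: ok.
bb: 2b undefined. 2b->0: no, aaab/bb meet in 0. 2b->1: ok.
All examples now run through 3 states with every (state, symbol) defined. Accept strings end in {0,2}, Reject strings end in {1}; accept={0,2}.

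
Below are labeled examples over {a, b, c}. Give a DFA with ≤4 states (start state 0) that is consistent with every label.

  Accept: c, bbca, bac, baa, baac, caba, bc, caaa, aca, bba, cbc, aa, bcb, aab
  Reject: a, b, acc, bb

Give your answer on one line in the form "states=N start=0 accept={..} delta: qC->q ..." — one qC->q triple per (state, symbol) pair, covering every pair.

State merging on the prefix tree: take the shortest (then alphabetical) example prefix whose next move is undefined and point that move at state 0, else 1, else 2, ...; a target is out if some Accept/Reject pair would then sit in one state with the same input left (inseparable). If every existing state is out, open a new one.
a: 0a undefined. 0a->0: no, aa/a meet in 0. Open state 1: 0a->1.
b: 0b undefined. 0b->0: no, bba/a meet in 1. 0b->1: ok.
c: 0c undefined. 0c->0: ok.
aa: 1a undefined. 1a->0: no, baa/a meet in 1. 1a->1: no, baa/a meet in 1. Open state 2: 1a->2.
ac: 1c undefined. 1c->0: no, c/acc meet in 0. 1c->1: no, bc/a meet in 1. 1c->2: no, bac/acc meet in 2 with "c" left. Open state 3: 1c->3.
bb: 1b undefined. 1b->0: no, c/bb meet in 0. 1b->1: ok.
aab: 2b undefined. 2b->0: ok.
aca: 3a undefined. 3a->0: ok.
acc: 3c undefined. 3c->0: no, c/acc meet in 0. 3c->1: ok.
baa: 2a undefined. 2a->0: ok.
bac: 2c undefined. 2c->0: ok.
bcb: 3b undefined. 3b->0: ok.
All examples now run through 4 states with every (state, symbol) defined. Accept strings end in {0,2,3}, Reject strings end in {1}; accept={0,2,3}.

states=4 start=0 accept={0,2,3} delta: 0a->1 0b->1 0c->0 1a->2 1b->1 1c->3 2a->0 2b->0 2c->0 3a->0 3b->0 3c->1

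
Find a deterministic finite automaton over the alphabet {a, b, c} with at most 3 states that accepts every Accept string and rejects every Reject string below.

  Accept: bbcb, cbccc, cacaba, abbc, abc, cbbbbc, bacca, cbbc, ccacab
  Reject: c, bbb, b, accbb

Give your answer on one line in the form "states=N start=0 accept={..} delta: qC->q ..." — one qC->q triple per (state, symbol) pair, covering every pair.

Fold the examples into a partial DFA from state 0: repeatedly fix the first undefined (state, symbol) met by the shortest-then-alphabetical prefix, trying targets in increasing order and rejecting any under which an Accept and a Reject string meet in one state with the same remainder; add a state when all current targets are rejected. Accepting states are where Accept strings end.
a: 0a undefined. 0a->0: ok.
b: 0b undefined. 0b->0: no, abbc/c meet in 0 with "c" left. Open state 1: 0b->1.
c: 0c undefined. 0c->0: no, ccacab/b meet in 1. 0c->1: ok.
ba: 1a undefined. 1a->0: ok.
bb: 1b undefined. 1b->0: no, abbc/c meet in 1. 1b->1: ok.
cc: 1c undefined. 1c->0: no, bbcb/c meet in 1. 1c->1: no, bbcb/c meet in 1. Open state 2: 1c->2.
cca: 2a undefined. 2a->0: no, ccacab/c meet in 1. 2a->1: no, bacca/c meet in 1. 2a->2: ok.
accb: 2b undefined. 2b->0: ok.
cbcc: 2c undefined. 2c->0: no, cbccc/c meet in 1. 2c->1: no, ccacab/c meet in 1. 2c->2: ok.
All examples now run through 3 states with every (state, symbol) defined. Accept strings end in {0,2}, Reject strings end in {1}; accept={0,2}.

states=3 start=0 accept={0,2} delta: 0a->0 0b->1 0c->1 1a->0 1b->1 1c->2 2a->2 2b->0 2c->2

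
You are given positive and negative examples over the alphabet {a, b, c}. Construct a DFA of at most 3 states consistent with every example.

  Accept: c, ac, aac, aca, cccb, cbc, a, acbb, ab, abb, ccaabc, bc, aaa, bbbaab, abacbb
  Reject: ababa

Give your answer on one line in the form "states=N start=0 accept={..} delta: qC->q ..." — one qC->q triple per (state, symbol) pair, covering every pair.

Fold the examples into a partial DFA from state 0: repeatedly fix the first undefined (state, symbol) met by the shortest-then-alphabetical prefix, trying targets in increasing order and rejecting any under which an Accept and a Reject string meet in one state with the same remainder; add a state when all current targets are rejected. Accepting states are where Accept strings end.
a: 0a undefined. 0a->0: ok.
b: 0b undefined. 0b->0: no, a/ababa meet in 0. Open state 1: 0b->1.
c: 0c undefined. 0c->0: ok.
bb: 1b undefined. 1b->0: ok.
bc: 1c undefined. 1c->0: ok.
aba: 1a undefined. 1a->0: no, c/ababa meet in 0. 1a->1: no, c/ababa meet in 0. Open state 2: 1a->2.
abab: 2b undefined. 2b->0: no, c/ababa meet in 0. 2b->1: ok.
abac: 2c undefined. 2c->0: ok.
bbbaa: 2a undefined. 2a->0: ok.
All examples now run through 3 states with every (state, symbol) defined. Accept strings end in {0,1}, Reject strings end in {2}; accept={0,1}.

states=3 start=0 accept={0,1} delta: 0a->0 0b->1 0c->0 1a->2 1b->0 1c->0 2a->0 2b->1 2c->0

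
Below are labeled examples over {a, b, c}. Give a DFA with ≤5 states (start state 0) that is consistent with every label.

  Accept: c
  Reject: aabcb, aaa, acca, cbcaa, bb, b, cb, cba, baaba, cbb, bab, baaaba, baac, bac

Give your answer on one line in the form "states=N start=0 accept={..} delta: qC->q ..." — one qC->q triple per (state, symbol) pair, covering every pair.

states=3 start=0 accept={2} delta: 0a->0 0b->1 0c->2 1a->1 1b->0 1c->0 2a->0 2b->0 2c->0

Grow the machine one transition at a time. Run the examples from 0; the earliest place one falls off (shortest prefix, ties alphabetical) gets sent to the lowest-numbered state that keeps every Accept/Reject pair distinguishable — a pair clashes when both reach the same state with identical unread suffix — and to a fresh state only if none does.
a: 0a undefined. 0a->0: ok.
b: 0b undefined. 0b->0: no, c/baac meet in 0 with "c" left. Open state 1: 0b->1.
c: 0c undefined. 0c->0: no, c/aaa meet in 0. 0c->1: no, c/b meet in 1. Open state 2: 0c->2.
ba: 1a undefined. 1a->0: no, c/baac meet in 2. 1a->1: ok.
bb: 1b undefined. 1b->0: ok.
cb: 2b undefined. 2b->0: ok.
acc: 2c undefined. 2c->0: ok.
bac: 1c undefined. 1c->0: ok.
cbca: 2a undefined. 2a->0: ok.
All examples now run through 3 states with every (state, symbol) defined. Accept strings end in {2}, Reject strings end in {0,1}; accept={2}.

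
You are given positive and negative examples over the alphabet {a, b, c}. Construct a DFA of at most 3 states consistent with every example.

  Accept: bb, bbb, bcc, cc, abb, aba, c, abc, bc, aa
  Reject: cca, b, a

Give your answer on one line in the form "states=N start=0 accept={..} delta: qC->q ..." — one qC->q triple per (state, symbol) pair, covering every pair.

Grow the machine one transition at a time. Run the examples from 0; the earliest place one falls off (shortest prefix, ties alphabetical) gets sent to the lowest-numbered state that keeps every Accept/Reject pair distinguishable — a pair clashes when both reach the same state with identical unread suffix — and to a fresh state only if none does.
a: 0a undefined. 0a->0: no, aa/a meet in 0. Open state 1: 0a->1.
b: 0b undefined. 0b->0: no, bb/b meet in 0. 0b->1: ok.
c: 0c undefined. 0c->0: ok.
aa: 1a undefined. 1a->0: ok.
ab: 1b undefined. 1b->0: no, bbb/cca meet in 1. 1b->1: no, bb/cca meet in 1. Open state 2: 1b->2.
bc: 1c undefined. 1c->0: ok.
aba: 2a undefined. 2a->0: ok.
abb: 2b undefined. 2b->0: ok.
abc: 2c undefined. 2c->0: ok.
All examples now run through 3 states with every (state, symbol) defined. Accept strings end in {0,2}, Reject strings end in {1}; accept={0,2}.

states=3 start=0 accept={0,2} delta: 0a->1 0b->1 0c->0 1a->0 1b->2 1c->0 2a->0 2b->0 2c->0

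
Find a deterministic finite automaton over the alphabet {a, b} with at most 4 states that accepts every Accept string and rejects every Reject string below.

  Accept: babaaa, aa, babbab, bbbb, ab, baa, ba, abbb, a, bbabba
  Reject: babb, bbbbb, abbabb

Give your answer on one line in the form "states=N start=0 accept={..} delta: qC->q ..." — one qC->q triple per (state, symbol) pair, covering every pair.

states=3 start=0 accept={0,1} delta: 0a->0 0b->1 1a->0 1b->2 2a->0 2b->0

Grow the machine one transition at a time. Run the examples from 0; the earliest place one falls off (shortest prefix, ties alphabetical) gets sent to the lowest-numbered state that keeps every Accept/Reject pair distinguishable — a pair clashes when both reach the same state with identical unread suffix — and to a fresh state only if none does.
a: 0a undefined. 0a->0: ok.
b: 0b undefined. 0b->0: no, babaaa/babb meet in 0. Open state 1: 0b->1.
ba: 1a undefined. 1a->0: ok.
bb: 1b undefined. 1b->0: no, babaaa/babb meet in 0. 1b->1: no, babbab/babb meet in 1. Open state 2: 1b->2.
bba: 2a undefined. 2a->0: ok.
bbb: 2b undefined. 2b->0: ok.
All examples now run through 3 states with every (state, symbol) defined. Accept strings end in {0,1}, Reject strings end in {2}; accept={0,1}.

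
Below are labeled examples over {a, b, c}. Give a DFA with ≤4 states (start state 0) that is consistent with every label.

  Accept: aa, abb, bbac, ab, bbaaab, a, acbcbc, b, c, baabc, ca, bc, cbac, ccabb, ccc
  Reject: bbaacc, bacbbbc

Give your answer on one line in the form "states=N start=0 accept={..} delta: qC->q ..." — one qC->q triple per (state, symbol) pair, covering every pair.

states=3 start=0 accept={0,1} delta: 0a->0 0b->0 0c->1 1a->0 1b->1 1c->2 2a->0 2b->0 2c->0

State merging on the prefix tree: take the shortest (then alphabetical) example prefix whose next move is undefined and point that move at state 0, else 1, else 2, ...; a target is out if some Accept/Reject pair would then sit in one state with the same input left (inseparable). If every existing state is out, open a new one.
a: 0a undefined. 0a->0: ok.
b: 0b undefined. 0b->0: ok.
c: 0c undefined. 0c->0: no, aa/bbaacc meet in 0. Open state 1: 0c->1.
ca: 1a undefined. 1a->0: ok.
cb: 1b undefined. 1b->0: no, bbac/bacbbbc meet in 1. 1b->1: ok.
cc: 1c undefined. 1c->0: no, aa/bbaacc meet in 0. 1c->1: no, bbac/bbaacc meet in 1. Open state 2: 1c->2.
cca: 2a undefined. 2a->0: ok.
ccc: 2c undefined. 2c->0: ok.
acbcb: 2b undefined. 2b->0: ok.
All examples now run through 3 states with every (state, symbol) defined. Accept strings end in {0,1}, Reject strings end in {2}; accept={0,1}.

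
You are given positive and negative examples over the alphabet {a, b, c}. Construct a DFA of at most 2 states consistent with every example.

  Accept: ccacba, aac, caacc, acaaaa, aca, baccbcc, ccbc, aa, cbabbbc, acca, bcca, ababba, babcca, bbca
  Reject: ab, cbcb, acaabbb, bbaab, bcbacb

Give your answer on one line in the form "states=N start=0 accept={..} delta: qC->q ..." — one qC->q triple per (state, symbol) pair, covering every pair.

states=2 start=0 accept={0} delta: 0a->0 0b->1 0c->0 1a->0 1b->0 1c->0

State merging on the prefix tree: take the shortest (then alphabetical) example prefix whose next move is undefined and point that move at state 0, else 1, else 2, ...; a target is out if some Accept/Reject pair would then sit in one state with the same input left (inseparable). If every existing state is out, open a new one.
a: 0a undefined. 0a->0: ok.
b: 0b undefined. 0b->0: no, aa/ab meet in 0. Open state 1: 0b->1.
c: 0c undefined. 0c->0: ok.
ba: 1a undefined. 1a->0: ok.
bb: 1b undefined. 1b->0: ok.
bc: 1c undefined. 1c->0: ok.
All examples now run through 2 states with every (state, symbol) defined. Accept strings end in {0}, Reject strings end in {1}; accept={0}.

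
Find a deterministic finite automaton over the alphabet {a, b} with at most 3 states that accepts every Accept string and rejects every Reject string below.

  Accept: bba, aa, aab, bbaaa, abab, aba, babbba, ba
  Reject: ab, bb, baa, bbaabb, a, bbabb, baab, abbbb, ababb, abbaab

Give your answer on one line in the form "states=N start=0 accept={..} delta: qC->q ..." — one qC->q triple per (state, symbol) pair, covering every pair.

states=3 start=0 accept={0,2} delta: 0a->1 0b->1 1a->2 1b->1 2a->1 2b->0

Fold the examples into a partial DFA from state 0: repeatedly fix the first undefined (state, symbol) met by the shortest-then-alphabetical prefix, trying targets in increasing order and rejecting any under which an Accept and a Reject string meet in one state with the same remainder; add a state when all current targets are rejected. Accepting states are where Accept strings end.
a: 0a undefined. 0a->0: no, aa/a meet in 0. Open state 1: 0a->1.
b: 0b undefined. 0b->0: no, bba/a meet in 1. 0b->1: ok.
aa: 1a undefined. 1a->0: no, aab/baa meet in 1. 1a->1: no, aa/baa meet in 1. Open state 2: 1a->2.
ab: 1b undefined. 1b->0: no, bba/a meet in 1. 1b->1: ok.
aab: 2b undefined. 2b->0: ok.
baa: 2a undefined. 2a->0: no, aab/baa meet in 0. 2a->1: ok.
All examples now run through 3 states with every (state, symbol) defined. Accept strings end in {0,2}, Reject strings end in {1}; accept={0,2}.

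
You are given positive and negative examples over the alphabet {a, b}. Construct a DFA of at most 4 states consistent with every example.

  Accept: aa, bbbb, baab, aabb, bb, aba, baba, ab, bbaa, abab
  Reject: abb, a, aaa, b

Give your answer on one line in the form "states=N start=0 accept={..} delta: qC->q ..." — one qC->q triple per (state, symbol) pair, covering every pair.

states=4 start=0 accept={0,2,3} delta: 0a->1 0b->1 1a->0 1b->2 2a->3 2b->1 3a->0 3b->0

State merging on the prefix tree: take the shortest (then alphabetical) example prefix whose next move is undefined and point that move at state 0, else 1, else 2, ...; a target is out if some Accept/Reject pair would then sit in one state with the same input left (inseparable). If every existing state is out, open a new one.
a: 0a undefined. 0a->0: no, aa/a meet in 0. Open state 1: 0a->1.
b: 0b undefined. 0b->0: no, bbbb/b meet in 0. 0b->1: ok.
aa: 1a undefined. 1a->0: ok.
ab: 1b undefined. 1b->0: no, aba/abb meet in 1. 1b->1: no, bbbb/abb meet in 1. Open state 2: 1b->2.
aba: 2a undefined. 2a->0: no, bbaa/a meet in 1. 2a->1: no, aba/a meet in 1. 2a->2: no, abab/abb meet in 2 with "b" left. Open state 3: 2a->3.
abb: 2b undefined. 2b->0: no, aa/abb meet in 0. 2b->1: ok.
abab: 3b undefined. 3b->0: ok.
bbaa: 3a undefined. 3a->0: ok.
All examples now run through 4 states with every (state, symbol) defined. Accept strings end in {0,2,3}, Reject strings end in {1}; accept={0,2,3}.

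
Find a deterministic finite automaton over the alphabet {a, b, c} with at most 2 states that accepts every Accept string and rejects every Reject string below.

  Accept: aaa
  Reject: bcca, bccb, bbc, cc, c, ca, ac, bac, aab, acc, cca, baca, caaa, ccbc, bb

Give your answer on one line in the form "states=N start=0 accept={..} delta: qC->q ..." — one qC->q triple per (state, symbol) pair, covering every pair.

states=2 start=0 accept={0} delta: 0a->0 0b->1 0c->1 1a->1 1b->1 1c->1

State merging on the prefix tree: take the shortest (then alphabetical) example prefix whose next move is undefined and point that move at state 0, else 1, else 2, ...; a target is out if some Accept/Reject pair would then sit in one state with the same input left (inseparable). If every existing state is out, open a new one.
a: 0a undefined. 0a->0: ok.
b: 0b undefined. 0b->0: no, aaa/aab meet in 0. Open state 1: 0b->1.
c: 0c undefined. 0c->0: no, aaa/cc meet in 0. 0c->1: ok.
ba: 1a undefined. 1a->0: no, aaa/ca meet in 0. 1a->1: ok.
bb: 1b undefined. 1b->0: no, aaa/bb meet in 0. 1b->1: ok.
bc: 1c undefined. 1c->0: no, aaa/bbc meet in 0. 1c->1: ok.
All examples now run through 2 states with every (state, symbol) defined. Accept strings end in {0}, Reject strings end in {1}; accept={0}.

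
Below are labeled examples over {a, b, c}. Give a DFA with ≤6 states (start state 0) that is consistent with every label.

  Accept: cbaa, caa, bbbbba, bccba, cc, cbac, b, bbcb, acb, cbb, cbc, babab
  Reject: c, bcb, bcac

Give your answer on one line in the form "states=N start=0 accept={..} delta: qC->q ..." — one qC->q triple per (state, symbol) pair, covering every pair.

states=5 start=0 accept={0,1,3,4} delta: 0a->0 0b->1 0c->2 1a->0 1b->0 1c->3 2a->0 2b->4 2c->0 3a->0 3b->2 3c->0 4a->1 4b->0 4c->0

State merging on the prefix tree: take the shortest (then alphabetical) example prefix whose next move is undefined and point that move at state 0, else 1, else 2, ...; a target is out if some Accept/Reject pair would then sit in one state with the same input left (inseparable). If every existing state is out, open a new one.
a: 0a undefined. 0a->0: ok.
b: 0b undefined. 0b->0: no, bbcb/bcb meet in 0 with "cb" left. Open state 1: 0b->1.
c: 0c undefined. 0c->0: no, caa/c meet in 0. 0c->1: no, b/c meet in 1. Open state 2: 0c->2.
ba: 1a undefined. 1a->0: ok.
bb: 1b undefined. 1b->0: ok.
bc: 1c undefined. 1c->0: no, b/bcb meet in 1. 1c->1: no, bbbbba/bcb meet in 0. 1c->2: no, bbcb/bcb meet in 2 with "b" left. Open state 3: 1c->3.
ca: 2a undefined. 2a->0: ok.
cb: 2b undefined. 2b->0: no, cbac/c meet in 2. 2b->1: no, cbac/c meet in 2. 2b->2: no, cbac/c meet in 2. 2b->3: no, cbac/bcac meet in 3 with "ac" left. Open state 4: 2b->4.
cc: 2c undefined. 2c->0: ok.
bca: 3a undefined. 3a->0: ok.
bcb: 3b undefined. 3b->0: no, caa/bcb meet in 0. 3b->1: no, b/bcb meet in 1. 3b->2: ok.
bcc: 3c undefined. 3c->0: ok.
cba: 4a undefined. 4a->0: no, cbac/c meet in 2. 4a->1: ok.
cbb: 4b undefined. 4b->0: ok.
cbc: 4c undefined. 4c->0: ok.
All examples now run through 5 states with every (state, symbol) defined. Accept strings end in {0,1,3,4}, Reject strings end in {2}; accept={0,1,3,4}.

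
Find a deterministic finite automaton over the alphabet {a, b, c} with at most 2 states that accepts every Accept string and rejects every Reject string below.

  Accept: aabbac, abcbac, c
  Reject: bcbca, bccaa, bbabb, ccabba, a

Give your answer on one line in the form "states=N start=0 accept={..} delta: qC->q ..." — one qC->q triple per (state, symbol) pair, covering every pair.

states=2 start=0 accept={1} delta: 0a->0 0b->0 0c->1 1a->0 1b->0 1c->0

Grow the machine one transition at a time. Run the examples from 0; the earliest place one falls off (shortest prefix, ties alphabetical) gets sent to the lowest-numbered state that keeps every Accept/Reject pair distinguishable — a pair clashes when both reach the same state with identical unread suffix — and to a fresh state only if none does.
a: 0a undefined. 0a->0: ok.
b: 0b undefined. 0b->0: ok.
c: 0c undefined. 0c->0: no, aabbac/bcbca meet in 0. Open state 1: 0c->1.
cc: 1c undefined. 1c->0: ok.
bcb: 1b undefined. 1b->0: ok.
bcbca: 1a undefined. 1a->0: ok.
All examples now run through 2 states with every (state, symbol) defined. Accept strings end in {1}, Reject strings end in {0}; accept={1}.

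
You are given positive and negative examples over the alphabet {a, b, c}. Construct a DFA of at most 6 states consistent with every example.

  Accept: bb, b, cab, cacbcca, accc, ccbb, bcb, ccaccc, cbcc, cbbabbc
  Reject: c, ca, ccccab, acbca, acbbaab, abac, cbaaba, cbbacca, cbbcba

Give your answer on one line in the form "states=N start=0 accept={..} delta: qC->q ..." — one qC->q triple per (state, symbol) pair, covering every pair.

State merging on the prefix tree: take the shortest (then alphabetical) example prefix whose next move is undefined and point that move at state 0, else 1, else 2, ...; a target is out if some Accept/Reject pair would then sit in one state with the same input left (inseparable). If every existing state is out, open a new one.
a: 0a undefined. 0a->0: ok.
b: 0b undefined. 0b->0: ok.
c: 0c undefined. 0c->0: no, bb/c meet in 0. Open state 1: 0c->1.
ca: 1a undefined. 1a->0: no, bb/ca meet in 0. 1a->1: ok.
cb: 1b undefined. 1b->0: no, bb/acbbaab meet in 0. 1b->1: no, cab/c meet in 1. Open state 2: 1b->2.
cc: 1c undefined. 1c->0: no, bb/ccccab meet in 0. 1c->1: no, cab/ccccab meet in 2. 1c->2: ok.
cba: 2a undefined. 2a->0: no, bb/cbaaba meet in 0. 2a->1: ok.
cbb: 2b undefined. 2b->0: no, bb/acbbaab meet in 0. 2b->1: no, cab/acbbaab meet in 2. 2b->2: no, cab/acbbaab meet in 2. Open state 3: 2b->3.
cbc: 2c undefined. 2c->0: no, bb/acbca meet in 0. 2c->1: no, cab/ccccab meet in 2. 2c->2: no, cab/ccccab meet in 2. 2c->3: ok.
cbba: 3a undefined. 3a->0: no, bb/acbca meet in 0. 3a->1: no, cab/acbbaab meet in 2. 3a->2: no, cab/acbca meet in 2. 3a->3: no, cacbcca/cbbacca meet in 3 with "cca" left. Open state 4: 3a->4.
cbbc: 3c undefined. 3c->0: no, bb/ccccab meet in 0. 3c->1: no, cab/ccccab meet in 2. 3c->2: no, cab/ccccab meet in 2. 3c->3: no, cacbcca/acbca meet in 4. 3c->4: no, ccaccc/acbca meet in 4. Open state 5: 3c->5.
ccbb: 3b undefined. 3b->0: ok.
cbbab: 4b undefined. 4b->0: no, cbbabbc/c meet in 1. 4b->1: ok.
cbbac: 4c undefined. 4c->0: ok.
cbbcb: 5b undefined. 5b->0: no, bb/cbbcba meet in 0. 5b->1: ok.
cccca: 5a undefined. 5a->0: no, bb/ccccab meet in 0. 5a->1: no, cab/ccccab meet in 2. 5a->2: no, accc/ccccab meet in 3. 5a->3: no, bb/ccccab meet in 0. 5a->4: ok.
acbbaa: 4a undefined. 4a->0: no, bb/acbbaab meet in 0. 4a->1: no, cab/acbbaab meet in 2. 4a->2: no, accc/acbbaab meet in 3. 4a->3: no, bb/acbbaab meet in 0. 4a->4: ok.
cacbcc: 5c undefined. 5c->0: ok.
All examples now run through 6 states with every (state, symbol) defined. Accept strings end in {0,2,3,5}, Reject strings end in {1,4}; accept={0,2,3,5}.

states=6 start=0 accept={0,2,3,5} delta: 0a->0 0b->0 0c->1 1a->1 1b->2 1c->2 2a->1 2b->3 2c->3 3a->4 3b->0 3c->5 4a->4 4b->1 4c->0 5a->4 5b->1 5c->0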